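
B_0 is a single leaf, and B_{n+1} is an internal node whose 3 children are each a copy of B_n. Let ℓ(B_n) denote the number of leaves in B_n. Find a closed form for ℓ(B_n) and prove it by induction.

Claim: ℓ(B_n) = 3^n.

Base case: ℓ(B_0) = 1, and 3^0 = 1.
Assume ℓ(B_r) = 3^r.
Then ℓ(B_{r+1}) = 3·ℓ(B_r) = 3·3^r = 3^{r+1}.
This completes the inductive step, so ℓ(B_n) = 3^n for all n ≥ 0.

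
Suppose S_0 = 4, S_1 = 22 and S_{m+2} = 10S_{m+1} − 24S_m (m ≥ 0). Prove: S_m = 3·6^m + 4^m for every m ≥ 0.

Base cases: S_0 = 4 and 3·6^0 + 4^0 = 4; S_1 = 22 and 3·6^1 + 4^1 = 22.
Assume S_j = 3·6^j + 4^j for all 0 ≤ j ≤ r, where r ≥ 1.
Then S_{r+1} = 10S_r − 24S_{r−1} = 10·(3·6^r + 4^r) − 24·(3·6^{r−1} + 4^{r−1}) = 3·(10·6 − 24)6^{r−1} + (10·4 − 24)4^{r−1} = 108·6^{r−1} + 16·4^{r−1} = 3·6^{r+1} + 4^{r+1}.
This completes the inductive step, so S_m = 3·6^m + 4^m for all m ≥ 0.

S_m = 3·6^m + 4^m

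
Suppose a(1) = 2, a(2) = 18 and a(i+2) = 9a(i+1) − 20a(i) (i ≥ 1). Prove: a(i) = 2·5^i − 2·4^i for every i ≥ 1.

Base cases: a(1) = 2 and 2·5^1 − 2·4^1 = 2; a(2) = 18 and 2·5^2 − 2·4^2 = 18.
Assume a(j) = 2·5^j − 2·4^j for all 1 ≤ j ≤ m, where m ≥ 2.
Then a(m+1) = 9a(m) − 20a(m−1) = 9·(2·5^m − 2·4^m) − 20·(2·5^{m−1} − 2·4^{m−1}) = 2·(9·5 − 20)5^{m−1} − 2·(9·4 − 20)4^{m−1} = 50·5^{m−1} − 32·4^{m−1} = 2·5^{m+1} − 2·4^{m+1}.
This completes the inductive step, so a(i) = 2·5^i − 2·4^i for all i ≥ 1.

a(i) = 2·5^i − 2·4^i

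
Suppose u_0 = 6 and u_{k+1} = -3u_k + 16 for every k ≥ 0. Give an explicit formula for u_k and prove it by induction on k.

Claim: u_k = 2·(-3)^k + 4.

Base case: u_0 = 6, and 2·(-3)^0 + 4 = 2 + 4 = 6.
Assume u_j = 2·(-3)^j + 4 for some j ≥ 0.
Then u_{j+1} = -3u_j + 16 = -3·(2·(-3)^j + 4) + 16 = -6·(-3)^j − 12 + 16 = 2·(-3)^{j+1} + 4.
By induction, u_k = 2·(-3)^k + 4 for all k ≥ 0.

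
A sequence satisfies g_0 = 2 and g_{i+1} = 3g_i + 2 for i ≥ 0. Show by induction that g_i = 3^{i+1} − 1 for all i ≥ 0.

Base case: g_0 = 2, and 3^{0+1} − 1 = 3 − 1 = 2.
Assume g_r = 3^{r+1} − 1 for some r ≥ 0.
Then g_{r+1} = 3g_r + 2 = 3·(3^{r+1} − 1) + 2 = 3^{r+2} − 3 + 2 = 3^{r+2} − 1.
So the formula holds for r+1, and by induction g_i = 3^{i+1} − 1 for all i ≥ 0.

g_i = 3^{i+1} − 1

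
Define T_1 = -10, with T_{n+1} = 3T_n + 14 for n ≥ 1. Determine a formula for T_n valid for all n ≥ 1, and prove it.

Claim: T_n = -3^n − 7.

Base case: T_1 = -10, and -3^1 − 7 = -3 − 7 = -10.
Assume T_r = -3^r − 7 for some r ≥ 1.
Then T_{r+1} = 3T_r + 14 = 3·(-3^r − 7) + 14 = -3^{r+1} − 21 + 14 = -3^{r+1} − 7.
So the formula holds for r+1, and by induction T_n = -3^n − 7 for all n ≥ 1.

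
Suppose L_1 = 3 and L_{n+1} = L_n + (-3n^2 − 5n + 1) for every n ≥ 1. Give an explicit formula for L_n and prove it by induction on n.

Claim: L_n = -n^3 − n^2 + 3n + 2.

Base case: L_1 = 3, and -1^3 − 1^2 + 3·1 + 2 = 3.
Assume L_j = -j^3 − j^2 + 3j + 2.
Then L_{j+1} = L_j + (-3j^2 − 5j + 1) = (-j^3 − j^2 + 3j + 2) + (-3j^2 − 5j + 1) = -j^3 − 4j^2 − 2j + 3,
and -(j+1)^3 − (j+1)^2 + 3·(j+1) + 2 = -j^3 − 4j^2 − 2j + 3.
Hence L_n = -n^3 − n^2 + 3n + 2 for every n ≥ 1, by induction.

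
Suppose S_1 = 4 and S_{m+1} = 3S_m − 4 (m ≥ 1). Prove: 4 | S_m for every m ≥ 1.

Base case: S_1 = 4 = 4·1, so 4 | S_1.
Assume 4 | S_k, so S_k = 4t for some integer t.
Then S_{k+1} = 3S_k − 4 = 3·(4t) − 4 = 4(3t − 1), so 4 | S_{k+1}.
This completes the inductive step, so 4 | S_m for all m ≥ 1.

4 | S_m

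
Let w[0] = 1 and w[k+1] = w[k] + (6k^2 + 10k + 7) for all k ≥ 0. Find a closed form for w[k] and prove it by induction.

Claim: w[k] = 2k^3 + 2k^2 + 3k + 1.

Base case: w[0] = 1, and 2·0^3 + 2·0^2 + 3·0 + 1 = 1.
Assume w[m] = 2m^3 + 2m^2 + 3m + 1.
Then w[m+1] = w[m] + (6m^2 + 10m + 7) = (2m^3 + 2m^2 + 3m + 1) + (6m^2 + 10m + 7) = 2m^3 + 8m^2 + 13m + 8,
and 2·(m+1)^3 + 2·(m+1)^2 + 3·(m+1) + 1 = 2m^3 + 8m^2 + 13m + 8.
This completes the inductive step, so w[k] = 2k^3 + 2k^2 + 3k + 1 for all k ≥ 0.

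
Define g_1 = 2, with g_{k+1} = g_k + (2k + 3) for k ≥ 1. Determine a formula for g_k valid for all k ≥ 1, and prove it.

Claim: g_k = k^2 + 2k − 1.

Base case: g_1 = 2, and 1^2 + 2·1 − 1 = 2.
Assume g_m = m^2 + 2m − 1.
Then g_{m+1} = g_m + (2m + 3) = (m^2 + 2m − 1) + (2m + 3) = m^2 + 4m + 2,
and (m+1)^2 + 2·(m+1) − 1 = m^2 + 4m + 2.
By induction, g_k = k^2 + 2k − 1 for all k ≥ 1.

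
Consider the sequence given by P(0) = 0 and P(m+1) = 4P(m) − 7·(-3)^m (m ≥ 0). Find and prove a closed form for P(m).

Claim: P(m) = -4^m + (-3)^m.

Base case: P(0) = 0, and -4^0 + (-3)^0 = -1 + 1 = 0.
Assume P(j) = -4^j + (-3)^j for some j ≥ 0.
Then P(j+1) = 4P(j) − 7·(-3)^j = 4·(-4^j + (-3)^j) − 7·(-3)^j = -4^{j+1} + 4·(-3)^j − 7·(-3)^j = -4^{j+1} − 3·(-3)^j = -4^{j+1} + (-3)^{j+1}.
So the formula holds for j+1, and by induction P(m) = -4^m + (-3)^m for all m ≥ 0.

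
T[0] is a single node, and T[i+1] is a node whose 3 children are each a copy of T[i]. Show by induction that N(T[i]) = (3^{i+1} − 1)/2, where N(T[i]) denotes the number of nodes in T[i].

Base case: N(T[0]) = 1, and (3^{0+1} − 1)/2 = 1.
Assume N(T[k]) = (3^{k+1} − 1)/2.
Then N(T[k+1]) = 1 + 3N(T[k]) = 1 + 3·(3^{k+1} − 1)/2 = 1 + (3^{k+2} − 3)/2 = (2 + 3^{k+2} − 3)/2 = (3^{k+2} − 1)/2.
Hence N(T[i]) = (3^{i+1} − 1)/2 for every i ≥ 0, by induction.

N(T[i]) = (3^{i+1} − 1)/2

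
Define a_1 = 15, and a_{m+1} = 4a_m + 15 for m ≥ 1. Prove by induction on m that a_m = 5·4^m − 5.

Base case: a_1 = 15, and 5·4^1 − 5 = 20 − 5 = 15.
Assume a_r = 5·4^r − 5 for some r ≥ 1.
Then a_{r+1} = 4a_r + 15 = 4·(5·4^r − 5) + 15 = 20·4^r − 20 + 15 = 5·4^{r+1} − 5.
So the formula holds for r+1, and by induction a_m = 5·4^m − 5 for all m ≥ 1.

a_m = 5·4^m − 5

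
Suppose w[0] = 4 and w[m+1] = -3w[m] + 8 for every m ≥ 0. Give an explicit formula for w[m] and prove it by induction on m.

Claim: w[m] = 2·(-3)^m + 2.

Base case: w[0] = 4, and 2·(-3)^0 + 2 = 2 + 2 = 4.
Assume w[r] = 2·(-3)^r + 2 for some r ≥ 0.
Then w[r+1] = -3w[r] + 8 = -3·(2·(-3)^r + 2) + 8 = -6·(-3)^r − 6 + 8 = 2·(-3)^{r+1} + 2.
So the formula holds for r+1, and by induction w[m] = 2·(-3)^m + 2 for all m ≥ 0.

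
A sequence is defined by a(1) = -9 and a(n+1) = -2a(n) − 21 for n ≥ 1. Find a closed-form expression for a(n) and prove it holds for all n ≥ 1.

Claim: a(n) = (-2)^n − 7.

Base case: a(1) = -9, and (-2)^1 − 7 = -2 − 7 = -9.
Assume a(m) = (-2)^m − 7 for some m ≥ 1.
Then a(m+1) = -2a(m) − 21 = -2·((-2)^m − 7) − 21 = -2·(-2)^m + 14 − 21 = (-2)^{m+1} − 7.
Hence a(n) = (-2)^n − 7 for every n ≥ 1, by induction.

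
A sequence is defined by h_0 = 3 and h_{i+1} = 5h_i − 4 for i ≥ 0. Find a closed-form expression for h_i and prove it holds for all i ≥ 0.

Claim: h_i = 2·5^i + 1.

Base case: h_0 = 3, and 2·5^0 + 1 = 2 + 1 = 3.
Assume h_m = 2·5^m + 1 for some m ≥ 0.
Then h_{m+1} = 5h_m − 4 = 5·(2·5^m + 1) − 4 = 10·5^m + 5 − 4 = 2·5^{m+1} + 1.
This completes the inductive step, so h_i = 2·5^i + 1 for all i ≥ 0.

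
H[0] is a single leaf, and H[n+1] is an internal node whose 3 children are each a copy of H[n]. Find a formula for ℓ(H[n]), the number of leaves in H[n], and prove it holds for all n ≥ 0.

Claim: ℓ(H[n]) = 3^n.

Base case: ℓ(H[0]) = 1, and 3^0 = 1.
Assume ℓ(H[m]) = 3^m.
Then ℓ(H[m+1]) = 3·ℓ(H[m]) = 3·3^m = 3^{m+1}.
Hence ℓ(H[n]) = 3^n for every n ≥ 0, by induction.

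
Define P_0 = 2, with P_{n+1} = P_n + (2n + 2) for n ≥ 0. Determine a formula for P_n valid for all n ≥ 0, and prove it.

Claim: P_n = n^2 + n + 2.

Base case: P_0 = 2, and 0^2 + 0 + 2 = 2.
Assume P_r = r^2 + r + 2.
Then P_{r+1} = P_r + (2r + 2) = (r^2 + r + 2) + (2r + 2) = r^2 + 3r + 4,
and (r+1)^2 + (r+1) + 2 = r^2 + 3r + 4.
Hence P_n = n^2 + n + 2 for every n ≥ 0, by induction.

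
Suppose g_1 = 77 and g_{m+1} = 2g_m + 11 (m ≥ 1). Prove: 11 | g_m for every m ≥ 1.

Base case: g_1 = 77 = 11·7, so 11 | g_1.
Assume 11 | g_k, so g_k = 11t for some integer t.
Then g_{k+1} = 2g_k + 11 = 2·(11t) + 11 = 11(2t + 1), so 11 | g_{k+1}.
So the property holds for k+1, and by induction 11 | g_m for all m ≥ 1.

11 | g_m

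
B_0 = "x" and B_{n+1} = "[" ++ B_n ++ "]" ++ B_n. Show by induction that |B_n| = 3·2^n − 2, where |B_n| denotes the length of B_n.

Base case: |B_0| = 1, and 3·2^0 − 2 = 1.
Assume |B_m| = 3·2^m − 2.
Then |B_{m+1}| = 1 + |B_m| + 1 + |B_m| = 2|B_m| + 2 = 2(3·2^m − 2) + 2 = 3·2^{m+1} − 4 + 2 = 3·2^{m+1} − 2.
Hence |B_n| = 3·2^n − 2 for every n ≥ 0, by induction.

|B_n| = 3·2^n − 2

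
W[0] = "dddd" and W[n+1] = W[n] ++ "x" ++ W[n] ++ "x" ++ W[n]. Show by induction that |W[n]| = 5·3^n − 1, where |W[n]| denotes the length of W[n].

Base case: |W[0]| = 4, and 5·3^0 − 1 = 4.
Assume |W[r]| = 5·3^r − 1.
Then |W[r+1]| = 3|W[r]| + 2 = 3(5·3^r − 1) + 2 = 5·3^{r+1} − 3 + 2 = 5·3^{r+1} − 1.
This completes the inductive step, so |W[n]| = 5·3^n − 1 for all n ≥ 0.

|W[n]| = 5·3^n − 1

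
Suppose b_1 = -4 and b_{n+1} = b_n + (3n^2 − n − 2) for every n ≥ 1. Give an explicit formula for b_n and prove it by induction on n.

Claim: b_n = n^3 − 2n^2 − n − 2.

Base case: b_1 = -4, and 1^3 − 2·1^2 − 1 − 2 = -4.
Assume b_r = r^3 − 2r^2 − r − 2.
Then b_{r+1} = b_r + (3r^2 − r − 2) = (r^3 − 2r^2 − r − 2) + (3r^2 − r − 2) = r^3 + r^2 − 2r − 4,
and (r+1)^3 − 2·(r+1)^2 − (r+1) − 2 = r^3 + r^2 − 2r − 4.
This completes the inductive step, so b_n = n^3 − 2n^2 − n − 2 for all n ≥ 1.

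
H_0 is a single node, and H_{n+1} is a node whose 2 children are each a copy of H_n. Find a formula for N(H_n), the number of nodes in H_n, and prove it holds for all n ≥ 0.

Claim: N(H_n) = 2^{n+1} − 1.

Base case: N(H_0) = 1, and 2^{0+1} − 1 = 1.
Assume N(H_m) = 2^{m+1} − 1.
Then N(H_{m+1}) = 1 + 2N(H_m) = 1 + 2(2^{m+1} − 1) = 2^{m+2} − 2 + 1 = 2^{m+2} − 1.
Hence N(H_n) = 2^{n+1} − 1 for every n ≥ 0, by induction.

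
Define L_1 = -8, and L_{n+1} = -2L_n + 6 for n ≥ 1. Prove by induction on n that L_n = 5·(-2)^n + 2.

Base case: L_1 = -8, and 5·(-2)^1 + 2 = -10 + 2 = -8.
Assume L_r = 5·(-2)^r + 2 for some r ≥ 1.
Then L_{r+1} = -2L_r + 6 = -2·(5·(-2)^r + 2) + 6 = -10·(-2)^r − 4 + 6 = 5·(-2)^{r+1} + 2.
Hence L_n = 5·(-2)^n + 2 for every n ≥ 1, by induction.

L_n = 5·(-2)^n + 2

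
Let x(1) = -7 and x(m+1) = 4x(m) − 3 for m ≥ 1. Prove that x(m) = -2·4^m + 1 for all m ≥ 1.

Base case: x(1) = -7, and -2·4^1 + 1 = -8 + 1 = -7.
Assume x(r) = -2·4^r + 1 for some r ≥ 1.
Then x(r+1) = 4x(r) − 3 = 4·(-2·4^r + 1) − 3 = -8·4^r + 4 − 3 = -2·4^{r+1} + 1.
So the formula holds for r+1, and by induction x(m) = -2·4^m + 1 for all m ≥ 1.

x(m) = -2·4^m + 1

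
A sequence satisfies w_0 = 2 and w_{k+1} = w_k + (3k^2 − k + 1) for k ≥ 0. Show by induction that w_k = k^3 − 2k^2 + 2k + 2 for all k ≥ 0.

Base case: w_0 = 2, and 0^3 − 2·0^2 + 2·0 + 2 = 2.
Assume w_r = r^3 − 2r^2 + 2r + 2.
Then w_{r+1} = w_r + (3r^2 − r + 1) = (r^3 − 2r^2 + 2r + 2) + (3r^2 − r + 1) = r^3 + r^2 + r + 3,
and (r+1)^3 − 2·(r+1)^2 + 2·(r+1) + 2 = r^3 + r^2 + r + 3.
By induction, w_k = k^3 − 2k^2 + 2k + 2 for all k ≥ 0.

w_k = k^3 − 2k^2 + 2k + 2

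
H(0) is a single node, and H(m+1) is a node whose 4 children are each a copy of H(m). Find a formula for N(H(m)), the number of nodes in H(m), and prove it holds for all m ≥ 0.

Claim: N(H(m)) = (4^{m+1} − 1)/3.

Base case: N(H(0)) = 1, and (4^{0+1} − 1)/3 = 1.
Assume N(H(j)) = (4^{j+1} − 1)/3.
Then N(H(j+1)) = 1 + 4N(H(j)) = 1 + 4·(4^{j+1} − 1)/3 = 1 + (4^{j+2} − 4)/3 = (3 + 4^{j+2} − 4)/3 = (4^{j+2} − 1)/3.
By induction, N(H(m)) = (4^{m+1} − 1)/3 for all m ≥ 0.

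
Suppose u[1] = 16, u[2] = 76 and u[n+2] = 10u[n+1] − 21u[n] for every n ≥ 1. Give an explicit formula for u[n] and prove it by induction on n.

Claim: u[n] = 3·3^n + 7^n.

Base cases: u[1] = 16 and 3·3^1 + 7^1 = 16; u[2] = 76 and 3·3^2 + 7^2 = 76.
Assume u[j] = 3·3^j + 7^j for all 1 ≤ j ≤ m, where m ≥ 2.
Then u[m+1] = 10u[m] − 21u[m−1] = 10·(3·3^m + 7^m) − 21·(3·3^{m−1} + 7^{m−1}) = 3·(10·3 − 21)3^{m−1} + (10·7 − 21)7^{m−1} = 27·3^{m−1} + 49·7^{m−1} = 3·3^{m+1} + 7^{m+1}.
Hence u[n] = 3·3^n + 7^n for every n ≥ 1, by strong induction.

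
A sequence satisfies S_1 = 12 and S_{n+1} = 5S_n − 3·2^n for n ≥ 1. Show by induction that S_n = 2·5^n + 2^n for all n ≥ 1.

Base case: S_1 = 12, and 2·5^1 + 2^1 = 10 + 2 = 12.
Assume S_m = 2·5^m + 2^m for some m ≥ 1.
Then S_{m+1} = 5S_m − 3·2^m = 5·(2·5^m + 2^m) − 3·2^m = 2·5^{m+1} + 5·2^m − 3·2^m = 2·5^{m+1} + 2·2^m = 2·5^{m+1} + 2^{m+1}.
So the formula holds for m+1, and by induction S_n = 2·5^n + 2^n for all n ≥ 1.

S_n = 2·5^n + 2^n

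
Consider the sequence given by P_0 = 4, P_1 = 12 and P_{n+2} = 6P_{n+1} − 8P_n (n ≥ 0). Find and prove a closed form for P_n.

Claim: P_n = 2·2^n + 2·4^n.

Base cases: P_0 = 4 and 2·2^0 + 2·4^0 = 4; P_1 = 12 and 2·2^1 + 2·4^1 = 12.
Assume P_i = 2·2^i + 2·4^i for all 0 ≤ i ≤ j, where j ≥ 1.
Then P_{j+1} = 6P_j − 8P_{j−1} = 6·(2·2^j + 2·4^j) − 8·(2·2^{j−1} + 2·4^{j−1}) = 2·(6·2 − 8)2^{j−1} + 2·(6·4 − 8)4^{j−1} = 8·2^{j−1} + 32·4^{j−1} = 2·2^{j+1} + 2·4^{j+1}.
By strong induction, P_n = 2·2^n + 2·4^n for all n ≥ 0.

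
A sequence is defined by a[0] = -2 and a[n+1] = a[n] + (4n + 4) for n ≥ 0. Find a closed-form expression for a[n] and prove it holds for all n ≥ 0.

Claim: a[n] = 2n^2 + 2n − 2.

Base case: a[0] = -2, and 2·0^2 + 2·0 − 2 = -2.
Assume a[j] = 2j^2 + 2j − 2.
Then a[j+1] = a[j] + (4j + 4) = (2j^2 + 2j − 2) + (4j + 4) = 2j^2 + 6j + 2,
and 2·(j+1)^2 + 2·(j+1) − 2 = 2j^2 + 6j + 2.
This completes the inductive step, so a[n] = 2n^2 + 2n − 2 for all n ≥ 0.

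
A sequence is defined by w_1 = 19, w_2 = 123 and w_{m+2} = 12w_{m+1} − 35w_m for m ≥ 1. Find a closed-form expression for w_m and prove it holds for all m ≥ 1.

Claim: w_m = 5^m + 2·7^m.

Base cases: w_1 = 19 and 5^1 + 2·7^1 = 19; w_2 = 123 and 5^2 + 2·7^2 = 123.
Assume w_j = 5^j + 2·7^j for all 1 ≤ j ≤ k, where k ≥ 2.
Then w_{k+1} = 12w_k − 35w_{k−1} = 12·(5^k + 2·7^k) − 35·(5^{k−1} + 2·7^{k−1}) = (12·5 − 35)5^{k−1} + 2·(12·7 − 35)7^{k−1} = 25·5^{k−1} + 98·7^{k−1} = 5^{k+1} + 2·7^{k+1}.
So the formula holds for k+1, and by strong induction w_m = 5^m + 2·7^m for all m ≥ 1.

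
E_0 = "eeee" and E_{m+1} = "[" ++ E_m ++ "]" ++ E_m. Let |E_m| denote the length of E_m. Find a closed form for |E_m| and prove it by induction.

Claim: |E_m| = 6·2^m − 2.

Base case: |E_0| = 4, and 6·2^0 − 2 = 4.
Assume |E_j| = 6·2^j − 2.
Then |E_{j+1}| = 1 + |E_j| + 1 + |E_j| = 2|E_j| + 2 = 2(6·2^j − 2) + 2 = 6·2^{j+1} − 4 + 2 = 6·2^{j+1} − 2.
This completes the inductive step, so |E_m| = 6·2^m − 2 for all m ≥ 0.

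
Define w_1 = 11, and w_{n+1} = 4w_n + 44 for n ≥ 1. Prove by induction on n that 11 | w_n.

Base case: w_1 = 11 = 11·1, so 11 | w_1.
Assume 11 | w_r, so w_r = 11t for some integer t.
Then w_{r+1} = 4w_r + 44 = 4·(11t) + 44 = 11(4t + 4), so 11 | w_{r+1}.
This completes the inductive step, so 11 | w_n for all n ≥ 1.

11 | w_n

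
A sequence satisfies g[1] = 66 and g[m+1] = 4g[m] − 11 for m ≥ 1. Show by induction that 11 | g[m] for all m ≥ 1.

Base case: g[1] = 66 = 11·6, so 11 | g[1].
Assume 11 | g[j], so g[j] = 11t for some integer t.
Then g[j+1] = 4g[j] − 11 = 4·(11t) − 11 = 11(4t − 1), so 11 | g[j+1].
So the property holds for j+1, and by induction 11 | g[m] for all m ≥ 1.

11 | g[m]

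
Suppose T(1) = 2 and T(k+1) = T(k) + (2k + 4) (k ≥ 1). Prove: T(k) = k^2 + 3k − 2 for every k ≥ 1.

Base case: T(1) = 2, and 1^2 + 3·1 − 2 = 2.
Assume T(m) = m^2 + 3m − 2.
Then T(m+1) = T(m) + (2m + 4) = (m^2 + 3m − 2) + (2m + 4) = m^2 + 5m + 2,
and (m+1)^2 + 3·(m+1) − 2 = m^2 + 5m + 2.
Hence T(k) = k^2 + 3k − 2 for every k ≥ 1, by induction.

T(k) = k^2 + 3k − 2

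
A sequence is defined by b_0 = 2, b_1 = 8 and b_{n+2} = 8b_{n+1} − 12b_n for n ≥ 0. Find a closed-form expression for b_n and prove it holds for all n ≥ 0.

Claim: b_n = 6^n + 2^n.

Base cases: b_0 = 2 and 6^0 + 2^0 = 2; b_1 = 8 and 6^1 + 2^1 = 8.
Assume b_j = 6^j + 2^j for all 0 ≤ j ≤ r, where r ≥ 1.
Then b_{r+1} = 8b_r − 12b_{r−1} = 8·(6^r + 2^r) − 12·(6^{r−1} + 2^{r−1}) = (8·6 − 12)6^{r−1} + (8·2 − 12)2^{r−1} = 36·6^{r−1} + 4·2^{r−1} = 6^{r+1} + 2^{r+1}.
Hence b_n = 6^n + 2^n for every n ≥ 0, by strong induction.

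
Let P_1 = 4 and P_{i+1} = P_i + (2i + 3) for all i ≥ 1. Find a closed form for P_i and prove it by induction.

Claim: P_i = i^2 + 2i + 1.

Base case: P_1 = 4, and 1^2 + 2·1 + 1 = 4.
Assume P_k = k^2 + 2k + 1.
Then P_{k+1} = P_k + (2k + 3) = (k^2 + 2k + 1) + (2k + 3) = k^2 + 4k + 4,
and (k+1)^2 + 2·(k+1) + 1 = k^2 + 4k + 4.
This completes the inductive step, so P_i = i^2 + 2i + 1 for all i ≥ 1.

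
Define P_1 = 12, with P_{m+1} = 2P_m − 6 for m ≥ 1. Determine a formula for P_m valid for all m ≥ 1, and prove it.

Claim: P_m = 3·2^m + 6.

Base case: P_1 = 12, and 3·2^1 + 6 = 6 + 6 = 12.
Assume P_j = 3·2^j + 6 for some j ≥ 1.
Then P_{j+1} = 2P_j − 6 = 2·(3·2^j + 6) − 6 = 6·2^j + 12 − 6 = 3·2^{j+1} + 6.
This completes the inductive step, so P_m = 3·2^m + 6 for all m ≥ 1.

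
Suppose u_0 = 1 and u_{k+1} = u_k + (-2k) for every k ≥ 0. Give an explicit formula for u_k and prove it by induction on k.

Claim: u_k = -k^2 + k + 1.

Base case: u_0 = 1, and -0^2 + 0 + 1 = 1.
Assume u_j = -j^2 + j + 1.
Then u_{j+1} = u_j + (-2j) = (-j^2 + j + 1) + (-2j) = -j^2 − j + 1,
and -(j+1)^2 + (j+1) + 1 = -j^2 − j + 1.
This completes the inductive step, so u_k = -k^2 + k + 1 for all k ≥ 0.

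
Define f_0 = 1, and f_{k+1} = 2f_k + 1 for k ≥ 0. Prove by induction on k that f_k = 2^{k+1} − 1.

Base case: f_0 = 1, and 2^{0+1} − 1 = 2 − 1 = 1.
Assume f_m = 2^{m+1} − 1 for some m ≥ 0.
Then f_{m+1} = 2f_m + 1 = 2·(2^{m+1} − 1) + 1 = 2^{m+2} − 2 + 1 = 2^{m+2} − 1.
Hence f_k = 2^{k+1} − 1 for every k ≥ 0, by induction.

f_k = 2^{k+1} − 1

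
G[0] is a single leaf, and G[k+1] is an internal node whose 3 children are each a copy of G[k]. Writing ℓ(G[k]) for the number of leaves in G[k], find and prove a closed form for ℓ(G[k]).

Claim: ℓ(G[k]) = 3^k.

Base case: ℓ(G[0]) = 1, and 3^0 = 1.
Assume ℓ(G[m]) = 3^m.
Then ℓ(G[m+1]) = 3·ℓ(G[m]) = 3·3^m = 3^{m+1}.
By induction, ℓ(G[k]) = 3^k for all k ≥ 0.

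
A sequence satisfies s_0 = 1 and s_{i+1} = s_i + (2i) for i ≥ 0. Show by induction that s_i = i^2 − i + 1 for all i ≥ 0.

Base case: s_0 = 1, and 0^2 − 0 + 1 = 1.
Assume s_m = m^2 − m + 1.
Then s_{m+1} = s_m + (2m) = (m^2 − m + 1) + (2m) = m^2 + m + 1,
and (m+1)^2 − (m+1) + 1 = m^2 + m + 1.
This completes the inductive step, so s_i = i^2 − i + 1 for all i ≥ 0.

s_i = i^2 − i + 1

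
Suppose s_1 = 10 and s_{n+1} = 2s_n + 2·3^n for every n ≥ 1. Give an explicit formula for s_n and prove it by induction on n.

Claim: s_n = 2·2^n + 2·3^n.

Base case: s_1 = 10, and 2·2^1 + 2·3^1 = 4 + 6 = 10.
Assume s_r = 2·2^r + 2·3^r for some r ≥ 1.
Then s_{r+1} = 2s_r + 2·3^r = 2·(2·2^r + 2·3^r) + 2·3^r = 2·2^{r+1} + 4·3^r + 2·3^r = 2·2^{r+1} + 6·3^r = 2·2^{r+1} + 2·3^{r+1}.
So the formula holds for r+1, and by induction s_n = 2·2^n + 2·3^n for all n ≥ 1.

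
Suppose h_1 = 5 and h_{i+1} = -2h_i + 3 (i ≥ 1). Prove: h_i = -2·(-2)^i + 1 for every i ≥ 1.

Base case: h_1 = 5, and -2·(-2)^1 + 1 = 4 + 1 = 5.
Assume h_r = -2·(-2)^r + 1 for some r ≥ 1.
Then h_{r+1} = -2h_r + 3 = -2·(-2·(-2)^r + 1) + 3 = 4·(-2)^r − 2 + 3 = -2·(-2)^{r+1} + 1.
By induction, h_i = -2·(-2)^i + 1 for all i ≥ 1.

h_i = -2·(-2)^i + 1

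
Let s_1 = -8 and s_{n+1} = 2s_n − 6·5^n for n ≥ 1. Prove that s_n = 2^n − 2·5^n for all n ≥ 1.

Base case: s_1 = -8, and 2^1 − 2·5^1 = 2 − 10 = -8.
Assume s_j = 2^j − 2·5^j for some j ≥ 1.
Then s_{j+1} = 2s_j − 6·5^j = 2·(2^j − 2·5^j) − 6·5^j = 2^{j+1} − 4·5^j − 6·5^j = 2^{j+1} − 10·5^j = 2^{j+1} − 2·5^{j+1}.
By induction, s_n = 2^n − 2·5^n for all n ≥ 1.

s_n = 2^n − 2·5^n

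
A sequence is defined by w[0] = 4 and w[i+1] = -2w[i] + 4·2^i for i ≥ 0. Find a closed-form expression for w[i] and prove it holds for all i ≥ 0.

Claim: w[i] = 3·(-2)^i + 2^i.

Base case: w[0] = 4, and 3·(-2)^0 + 2^0 = 3 + 1 = 4.
Assume w[j] = 3·(-2)^j + 2^j for some j ≥ 0.
Then w[j+1] = -2w[j] + 4·2^j = -2·(3·(-2)^j + 2^j) + 4·2^j = 3·(-2)^{j+1} − 2·2^j + 4·2^j = 3·(-2)^{j+1} + 2·2^j = 3·(-2)^{j+1} + 2^{j+1}.
Hence w[i] = 3·(-2)^i + 2^i for every i ≥ 0, by induction.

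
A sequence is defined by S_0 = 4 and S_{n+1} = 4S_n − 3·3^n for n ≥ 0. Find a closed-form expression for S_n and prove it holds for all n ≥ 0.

Claim: S_n = 4^n + 3·3^n.

Base case: S_0 = 4, and 4^0 + 3·3^0 = 1 + 3 = 4.
Assume S_m = 4^m + 3·3^m for some m ≥ 0.
Then S_{m+1} = 4S_m − 3·3^m = 4·(4^m + 3·3^m) − 3·3^m = 4^{m+1} + 12·3^m − 3·3^m = 4^{m+1} + 9·3^m = 4^{m+1} + 3·3^{m+1}.
This completes the inductive step, so S_n = 4^n + 3·3^n for all n ≥ 0.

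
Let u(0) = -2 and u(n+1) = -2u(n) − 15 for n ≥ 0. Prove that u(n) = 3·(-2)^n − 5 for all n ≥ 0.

Base case: u(0) = -2, and 3·(-2)^0 − 5 = 3 − 5 = -2.
Assume u(m) = 3·(-2)^m − 5 for some m ≥ 0.
Then u(m+1) = -2u(m) − 15 = -2·(3·(-2)^m − 5) − 15 = -6·(-2)^m + 10 − 15 = 3·(-2)^{m+1} − 5.
By induction, u(n) = 3·(-2)^n − 5 for all n ≥ 0.

u(n) = 3·(-2)^n − 5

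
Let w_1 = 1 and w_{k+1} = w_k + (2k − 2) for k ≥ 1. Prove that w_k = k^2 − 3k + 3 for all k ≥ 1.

Base case: w_1 = 1, and 1^2 − 3·1 + 3 = 1.
Assume w_j = j^2 − 3j + 3.
Then w_{j+1} = w_j + (2j − 2) = (j^2 − 3j + 3) + (2j − 2) = j^2 − j + 1,
and (j+1)^2 − 3·(j+1) + 3 = j^2 − j + 1.
By induction, w_k = k^2 − 3k + 3 for all k ≥ 1.

w_k = k^2 − 3k + 3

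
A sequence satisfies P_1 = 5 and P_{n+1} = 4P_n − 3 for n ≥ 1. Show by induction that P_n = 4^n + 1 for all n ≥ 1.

Base case: P_1 = 5, and 4^1 + 1 = 4 + 1 = 5.
Assume P_m = 4^m + 1 for some m ≥ 1.
Then P_{m+1} = 4P_m − 3 = 4·(4^m + 1) − 3 = 4^{m+1} + 4 − 3 = 4^{m+1} + 1.
Hence P_n = 4^n + 1 for every n ≥ 1, by induction.

P_n = 4^n + 1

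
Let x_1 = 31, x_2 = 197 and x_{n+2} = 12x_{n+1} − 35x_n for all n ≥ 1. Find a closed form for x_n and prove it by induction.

Claim: x_n = 3·7^n + 2·5^n.

Base cases: x_1 = 31 and 3·7^1 + 2·5^1 = 31; x_2 = 197 and 3·7^2 + 2·5^2 = 197.
Assume x_i = 3·7^i + 2·5^i for all 1 ≤ i ≤ j, where j ≥ 2.
Then x_{j+1} = 12x_j − 35x_{j−1} = 12·(3·7^j + 2·5^j) − 35·(3·7^{j−1} + 2·5^{j−1}) = 3·(12·7 − 35)7^{j−1} + 2·(12·5 − 35)5^{j−1} = 147·7^{j−1} + 50·5^{j−1} = 3·7^{j+1} + 2·5^{j+1}.
So the formula holds for j+1, and by strong induction x_n = 3·7^n + 2·5^n for all n ≥ 1.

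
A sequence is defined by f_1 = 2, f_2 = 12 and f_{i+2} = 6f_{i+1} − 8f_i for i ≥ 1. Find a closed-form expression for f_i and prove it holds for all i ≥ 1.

Claim: f_i = 4^i − 2^i.

Base cases: f_1 = 2 and 4^1 − 2^1 = 2; f_2 = 12 and 4^2 − 2^2 = 12.
Assume f_j = 4^j − 2^j for all 1 ≤ j ≤ m, where m ≥ 2.
Then f_{m+1} = 6f_m − 8f_{m−1} = 6·(4^m − 2^m) − 8·(4^{m−1} − 2^{m−1}) = (6·4 − 8)4^{m−1} − (6·2 − 8)2^{m−1} = 16·4^{m−1} − 4·2^{m−1} = 4^{m+1} − 2^{m+1}.
Hence f_i = 4^i − 2^i for every i ≥ 1, by strong induction.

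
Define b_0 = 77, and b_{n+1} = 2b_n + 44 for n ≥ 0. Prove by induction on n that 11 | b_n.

Base case: b_0 = 77 = 11·7, so 11 | b_0.
Assume 11 | b_j, so b_j = 11t for some integer t.
Then b_{j+1} = 2b_j + 44 = 2·(11t) + 44 = 11(2t + 4), so 11 | b_{j+1}.
So the property holds for j+1, and by induction 11 | b_n for all n ≥ 0.

11 | b_n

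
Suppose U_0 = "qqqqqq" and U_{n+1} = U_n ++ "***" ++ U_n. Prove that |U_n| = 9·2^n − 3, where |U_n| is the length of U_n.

Base case: |U_0| = 6, and 9·2^0 − 3 = 6.
Assume |U_j| = 9·2^j − 3.
Then |U_{j+1}| = |U_j| + 3 + |U_j| = 2|U_j| + 3 = 2(9·2^j − 3) + 3 = 9·2^{j+1} − 6 + 3 = 9·2^{j+1} − 3.
By induction, |U_n| = 9·2^n − 3 for all n ≥ 0.

|U_n| = 9·2^n − 3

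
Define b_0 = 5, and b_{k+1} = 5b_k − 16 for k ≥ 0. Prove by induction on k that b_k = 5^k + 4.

Base case: b_0 = 5, and 5^0 + 4 = 1 + 4 = 5.
Assume b_r = 5^r + 4 for some r ≥ 0.
Then b_{r+1} = 5b_r − 16 = 5·(5^r + 4) − 16 = 5^{r+1} + 20 − 16 = 5^{r+1} + 4.
By induction, b_k = 5^k + 4 for all k ≥ 0.

b_k = 5^k + 4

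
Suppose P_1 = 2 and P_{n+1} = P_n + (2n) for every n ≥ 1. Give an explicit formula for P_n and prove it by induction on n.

Claim: P_n = n^2 − n + 2.

Base case: P_1 = 2, and 1^2 − 1 + 2 = 2.
Assume P_m = m^2 − m + 2.
Then P_{m+1} = P_m + (2m) = (m^2 − m + 2) + (2m) = m^2 + m + 2,
and (m+1)^2 − (m+1) + 2 = m^2 + m + 2.
Hence P_n = n^2 − n + 2 for every n ≥ 1, by induction.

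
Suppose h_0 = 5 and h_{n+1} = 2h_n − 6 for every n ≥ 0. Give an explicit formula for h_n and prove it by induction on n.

Claim: h_n = -2^n + 6.

Base case: h_0 = 5, and -2^0 + 6 = -1 + 6 = 5.
Assume h_k = -2^k + 6 for some k ≥ 0.
Then h_{k+1} = 2h_k − 6 = 2·(-2^k + 6) − 6 = -2^{k+1} + 12 − 6 = -2^{k+1} + 6.
This completes the inductive step, so h_n = -2^n + 6 for all n ≥ 0.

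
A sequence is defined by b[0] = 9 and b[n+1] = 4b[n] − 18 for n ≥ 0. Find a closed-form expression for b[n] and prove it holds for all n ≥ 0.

Claim: b[n] = 3·4^n + 6.

Base case: b[0] = 9, and 3·4^0 + 6 = 3 + 6 = 9.
Assume b[r] = 3·4^r + 6 for some r ≥ 0.
Then b[r+1] = 4b[r] − 18 = 4·(3·4^r + 6) − 18 = 12·4^r + 24 − 18 = 3·4^{r+1} + 6.
So the formula holds for r+1, and by induction b[n] = 3·4^n + 6 for all n ≥ 0.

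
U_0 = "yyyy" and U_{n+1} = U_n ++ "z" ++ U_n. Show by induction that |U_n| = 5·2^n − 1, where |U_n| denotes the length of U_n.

Base case: |U_0| = 4, and 5·2^0 − 1 = 4.
Assume |U_r| = 5·2^r − 1.
Then |U_{r+1}| = |U_r| + 1 + |U_r| = 2|U_r| + 1 = 2(5·2^r − 1) + 1 = 5·2^{r+1} − 2 + 1 = 5·2^{r+1} − 1.
This completes the inductive step, so |U_n| = 5·2^n − 1 for all n ≥ 0.

|U_n| = 5·2^n − 1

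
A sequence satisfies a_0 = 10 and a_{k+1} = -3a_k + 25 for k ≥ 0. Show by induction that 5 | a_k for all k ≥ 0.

Base case: a_0 = 10 = 5·2, so 5 | a_0.
Assume 5 | a_j, so a_j = 5t for some integer t.
Then a_{j+1} = -3a_j + 25 = -3·(5t) + 25 = 5(-3t + 5), so 5 | a_{j+1}.
So the property holds for j+1, and by induction 5 | a_k for all k ≥ 0.

5 | a_k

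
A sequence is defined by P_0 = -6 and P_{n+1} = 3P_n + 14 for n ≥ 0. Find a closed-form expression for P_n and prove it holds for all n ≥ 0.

Claim: P_n = 3^n − 7.

Base case: P_0 = -6, and 3^0 − 7 = 1 − 7 = -6.
Assume P_k = 3^k − 7 for some k ≥ 0.
Then P_{k+1} = 3P_k + 14 = 3·(3^k − 7) + 14 = 3^{k+1} − 21 + 14 = 3^{k+1} − 7.
So the formula holds for k+1, and by induction P_n = 3^n − 7 for all n ≥ 0.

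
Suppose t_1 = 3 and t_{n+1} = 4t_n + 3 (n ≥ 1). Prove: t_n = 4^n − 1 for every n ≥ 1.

Base case: t_1 = 3, and 4^1 − 1 = 4 − 1 = 3.
Assume t_m = 4^m − 1 for some m ≥ 1.
Then t_{m+1} = 4t_m + 3 = 4·(4^m − 1) + 3 = 4^{m+1} − 4 + 3 = 4^{m+1} − 1.
Hence t_n = 4^n − 1 for every n ≥ 1, by induction.

t_n = 4^n − 1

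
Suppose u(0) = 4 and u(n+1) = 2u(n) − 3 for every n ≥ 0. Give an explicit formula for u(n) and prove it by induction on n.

Claim: u(n) = 2^n + 3.

Base case: u(0) = 4, and 2^0 + 3 = 1 + 3 = 4.
Assume u(k) = 2^k + 3 for some k ≥ 0.
Then u(k+1) = 2u(k) − 3 = 2·(2^k + 3) − 3 = 2^{k+1} + 6 − 3 = 2^{k+1} + 3.
This completes the inductive step, so u(n) = 2^n + 3 for all n ≥ 0.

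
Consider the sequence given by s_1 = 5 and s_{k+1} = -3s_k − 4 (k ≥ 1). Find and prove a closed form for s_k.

Claim: s_k = -2·(-3)^k − 1.

Base case: s_1 = 5, and -2·(-3)^1 − 1 = 6 − 1 = 5.
Assume s_r = -2·(-3)^r − 1 for some r ≥ 1.
Then s_{r+1} = -3s_r − 4 = -3·(-2·(-3)^r − 1) − 4 = 6·(-3)^r + 3 − 4 = -2·(-3)^{r+1} − 1.
So the formula holds for r+1, and by induction s_k = -2·(-3)^k − 1 for all k ≥ 1.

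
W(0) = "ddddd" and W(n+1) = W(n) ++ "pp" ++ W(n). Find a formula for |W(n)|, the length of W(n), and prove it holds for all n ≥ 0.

Claim: |W(n)| = 7·2^n − 2.

Base case: |W(0)| = 5, and 7·2^0 − 2 = 5.
Assume |W(k)| = 7·2^k − 2.
Then |W(k+1)| = |W(k)| + 2 + |W(k)| = 2|W(k)| + 2 = 2(7·2^k − 2) + 2 = 7·2^{k+1} − 4 + 2 = 7·2^{k+1} − 2.
This completes the inductive step, so |W(n)| = 7·2^n − 2 for all n ≥ 0.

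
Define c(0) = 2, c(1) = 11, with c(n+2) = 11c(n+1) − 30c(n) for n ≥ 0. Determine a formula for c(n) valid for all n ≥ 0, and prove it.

Claim: c(n) = 5^n + 6^n.

Base cases: c(0) = 2 and 5^0 + 6^0 = 2; c(1) = 11 and 5^1 + 6^1 = 11.
Assume c(j) = 5^j + 6^j for all 0 ≤ j ≤ m, where m ≥ 1.
Then c(m+1) = 11c(m) − 30c(m−1) = 11·(5^m + 6^m) − 30·(5^{m−1} + 6^{m−1}) = (11·5 − 30)5^{m−1} + (11·6 − 30)6^{m−1} = 25·5^{m−1} + 36·6^{m−1} = 5^{m+1} + 6^{m+1}.
So the formula holds for m+1, and by strong induction c(n) = 5^n + 6^n for all n ≥ 0.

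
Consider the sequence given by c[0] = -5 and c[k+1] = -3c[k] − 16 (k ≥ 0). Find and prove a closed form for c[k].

Claim: c[k] = -(-3)^k − 4.

Base case: c[0] = -5, and -(-3)^0 − 4 = -1 − 4 = -5.
Assume c[r] = -(-3)^r − 4 for some r ≥ 0.
Then c[r+1] = -3c[r] − 16 = -3·(-(-3)^r − 4) − 16 = 3·(-3)^r + 12 − 16 = -(-3)^{r+1} − 4.
Hence c[k] = -(-3)^k − 4 for every k ≥ 0, by induction.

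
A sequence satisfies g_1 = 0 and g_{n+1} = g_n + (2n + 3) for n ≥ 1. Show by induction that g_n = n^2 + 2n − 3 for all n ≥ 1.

Base case: g_1 = 0, and 1^2 + 2·1 − 3 = 0.
Assume g_j = j^2 + 2j − 3.
Then g_{j+1} = g_j + (2j + 3) = (j^2 + 2j − 3) + (2j + 3) = j^2 + 4j,
and (j+1)^2 + 2·(j+1) − 3 = j^2 + 4j.
Hence g_n = n^2 + 2n − 3 for every n ≥ 1, by induction.

g_n = n^2 + 2n − 3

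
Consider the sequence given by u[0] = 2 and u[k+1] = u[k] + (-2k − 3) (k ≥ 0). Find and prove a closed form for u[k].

Claim: u[k] = -k^2 − 2k + 2.

Base case: u[0] = 2, and -0^2 − 2·0 + 2 = 2.
Assume u[j] = -j^2 − 2j + 2.
Then u[j+1] = u[j] + (-2j − 3) = (-j^2 − 2j + 2) + (-2j − 3) = -j^2 − 4j − 1,
and -(j+1)^2 − 2·(j+1) + 2 = -j^2 − 4j − 1.
This completes the inductive step, so u[k] = -k^2 − 2k + 2 for all k ≥ 0.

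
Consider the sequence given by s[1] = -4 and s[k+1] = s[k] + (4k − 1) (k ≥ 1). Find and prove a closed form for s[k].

Claim: s[k] = 2k^2 − 3k − 3.

Base case: s[1] = -4, and 2·1^2 − 3·1 − 3 = -4.
Assume s[j] = 2j^2 − 3j − 3.
Then s[j+1] = s[j] + (4j − 1) = (2j^2 − 3j − 3) + (4j − 1) = 2j^2 + j − 4,
and 2·(j+1)^2 − 3·(j+1) − 3 = 2j^2 + j − 4.
This completes the inductive step, so s[k] = 2k^2 − 3k − 3 for all k ≥ 1.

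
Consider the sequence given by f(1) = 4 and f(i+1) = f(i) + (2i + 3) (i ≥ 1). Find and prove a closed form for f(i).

Claim: f(i) = i^2 + 2i + 1.

Base case: f(1) = 4, and 1^2 + 2·1 + 1 = 4.
Assume f(m) = m^2 + 2m + 1.
Then f(m+1) = f(m) + (2m + 3) = (m^2 + 2m + 1) + (2m + 3) = m^2 + 4m + 4,
and (m+1)^2 + 2·(m+1) + 1 = m^2 + 4m + 4.
Hence f(i) = i^2 + 2i + 1 for every i ≥ 1, by induction.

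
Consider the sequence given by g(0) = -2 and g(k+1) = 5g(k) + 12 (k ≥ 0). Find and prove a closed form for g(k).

Claim: g(k) = 5^k − 3.

Base case: g(0) = -2, and 5^0 − 3 = 1 − 3 = -2.
Assume g(j) = 5^j − 3 for some j ≥ 0.
Then g(j+1) = 5g(j) + 12 = 5·(5^j − 3) + 12 = 5^{j+1} − 15 + 12 = 5^{j+1} − 3.
This completes the inductive step, so g(k) = 5^k − 3 for all k ≥ 0.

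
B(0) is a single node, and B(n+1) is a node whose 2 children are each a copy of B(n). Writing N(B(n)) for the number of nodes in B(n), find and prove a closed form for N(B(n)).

Claim: N(B(n)) = 2^{n+1} − 1.

Base case: N(B(0)) = 1, and 2^{0+1} − 1 = 1.
Assume N(B(m)) = 2^{m+1} − 1.
Then N(B(m+1)) = 1 + 2N(B(m)) = 1 + 2(2^{m+1} − 1) = 2^{m+2} − 2 + 1 = 2^{m+2} − 1.
This completes the inductive step, so N(B(n)) = 2^{n+1} − 1 for all n ≥ 0.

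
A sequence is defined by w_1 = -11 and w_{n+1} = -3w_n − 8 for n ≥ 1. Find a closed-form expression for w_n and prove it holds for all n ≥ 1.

Claim: w_n = 3·(-3)^n − 2.

Base case: w_1 = -11, and 3·(-3)^1 − 2 = -9 − 2 = -11.
Assume w_j = 3·(-3)^j − 2 for some j ≥ 1.
Then w_{j+1} = -3w_j − 8 = -3·(3·(-3)^j − 2) − 8 = -9·(-3)^j + 6 − 8 = 3·(-3)^{j+1} − 2.
By induction, w_n = 3·(-3)^n − 2 for all n ≥ 1.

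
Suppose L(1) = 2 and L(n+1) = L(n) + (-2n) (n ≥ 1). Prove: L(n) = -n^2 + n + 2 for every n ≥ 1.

Base case: L(1) = 2, and -1^2 + 1 + 2 = 2.
Assume L(k) = -k^2 + k + 2.
Then L(k+1) = L(k) + (-2k) = (-k^2 + k + 2) + (-2k) = -k^2 − k + 2,
and -(k+1)^2 + (k+1) + 2 = -k^2 − k + 2.
Hence L(n) = -n^2 + n + 2 for every n ≥ 1, by induction.

L(n) = -n^2 + n + 2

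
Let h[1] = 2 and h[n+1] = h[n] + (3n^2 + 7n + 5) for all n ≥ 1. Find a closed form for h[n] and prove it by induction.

Claim: h[n] = n^3 + 2n^2 + 2n − 3.

Base case: h[1] = 2, and 1^3 + 2·1^2 + 2·1 − 3 = 2.
Assume h[r] = r^3 + 2r^2 + 2r − 3.
Then h[r+1] = h[r] + (3r^2 + 7r + 5) = (r^3 + 2r^2 + 2r − 3) + (3r^2 + 7r + 5) = r^3 + 5r^2 + 9r + 2,
and (r+1)^3 + 2·(r+1)^2 + 2·(r+1) − 3 = r^3 + 5r^2 + 9r + 2.
By induction, h[n] = n^3 + 2n^2 + 2n − 3 for all n ≥ 1.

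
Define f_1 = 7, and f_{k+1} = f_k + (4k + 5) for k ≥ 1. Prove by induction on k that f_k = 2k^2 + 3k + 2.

Base case: f_1 = 7, and 2·1^2 + 3·1 + 2 = 7.
Assume f_r = 2r^2 + 3r + 2.
Then f_{r+1} = f_r + (4r + 5) = (2r^2 + 3r + 2) + (4r + 5) = 2r^2 + 7r + 7,
and 2·(r+1)^2 + 3·(r+1) + 2 = 2r^2 + 7r + 7.
Hence f_k = 2k^2 + 3k + 2 for every k ≥ 1, by induction.

f_k = 2k^2 + 3k + 2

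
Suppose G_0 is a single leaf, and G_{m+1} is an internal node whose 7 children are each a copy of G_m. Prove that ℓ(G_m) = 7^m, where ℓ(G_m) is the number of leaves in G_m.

Base case: ℓ(G_0) = 1, and 7^0 = 1.
Assume ℓ(G_k) = 7^k.
Then ℓ(G_{k+1}) = 7·ℓ(G_k) = 7·7^k = 7^{k+1}.
So the formula holds for k+1, and by induction ℓ(G_m) = 7^m for all m ≥ 0.

ℓ(G_m) = 7^m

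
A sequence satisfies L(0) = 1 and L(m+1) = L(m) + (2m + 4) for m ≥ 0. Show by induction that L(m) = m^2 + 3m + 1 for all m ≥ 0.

Base case: L(0) = 1, and 0^2 + 3·0 + 1 = 1.
Assume L(k) = k^2 + 3k + 1.
Then L(k+1) = L(k) + (2k + 4) = (k^2 + 3k + 1) + (2k + 4) = k^2 + 5k + 5,
and (k+1)^2 + 3·(k+1) + 1 = k^2 + 5k + 5.
This completes the inductive step, so L(m) = m^2 + 3m + 1 for all m ≥ 0.

L(m) = m^2 + 3m + 1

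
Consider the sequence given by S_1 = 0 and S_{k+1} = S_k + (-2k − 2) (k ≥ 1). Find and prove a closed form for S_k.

Claim: S_k = -k^2 − k + 2.

Base case: S_1 = 0, and -1^2 − 1 + 2 = 0.
Assume S_j = -j^2 − j + 2.
Then S_{j+1} = S_j + (-2j − 2) = (-j^2 − j + 2) + (-2j − 2) = -j^2 − 3j,
and -(j+1)^2 − (j+1) + 2 = -j^2 − 3j.
This completes the inductive step, so S_k = -k^2 − k + 2 for all k ≥ 1.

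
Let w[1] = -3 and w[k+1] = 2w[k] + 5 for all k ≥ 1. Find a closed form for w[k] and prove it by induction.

Claim: w[k] = 2^k − 5.

Base case: w[1] = -3, and 2^1 − 5 = 2 − 5 = -3.
Assume w[r] = 2^r − 5 for some r ≥ 1.
Then w[r+1] = 2w[r] + 5 = 2·(2^r − 5) + 5 = 2^{r+1} − 10 + 5 = 2^{r+1} − 5.
This completes the inductive step, so w[k] = 2^k − 5 for all k ≥ 1.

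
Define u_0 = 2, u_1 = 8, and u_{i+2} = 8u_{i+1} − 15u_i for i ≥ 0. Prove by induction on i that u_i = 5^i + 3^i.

Base cases: u_0 = 2 and 5^0 + 3^0 = 2; u_1 = 8 and 5^1 + 3^1 = 8.
Assume u_t = 5^t + 3^t for all 0 ≤ t ≤ j, where j ≥ 1.
Then u_{j+1} = 8u_j − 15u_{j−1} = 8·(5^j + 3^j) − 15·(5^{j−1} + 3^{j−1}) = (8·5 − 15)5^{j−1} + (8·3 − 15)3^{j−1} = 25·5^{j−1} + 9·3^{j−1} = 5^{j+1} + 3^{j+1}.
Hence u_i = 5^i + 3^i for every i ≥ 0, by strong induction.

u_i = 5^i + 3^i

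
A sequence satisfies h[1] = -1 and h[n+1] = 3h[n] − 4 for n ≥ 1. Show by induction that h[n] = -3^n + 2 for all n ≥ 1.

Base case: h[1] = -1, and -3^1 + 2 = -3 + 2 = -1.
Assume h[k] = -3^k + 2 for some k ≥ 1.
Then h[k+1] = 3h[k] − 4 = 3·(-3^k + 2) − 4 = -3^{k+1} + 6 − 4 = -3^{k+1} + 2.
So the formula holds for k+1, and by induction h[n] = -3^n + 2 for all n ≥ 1.

h[n] = -3^n + 2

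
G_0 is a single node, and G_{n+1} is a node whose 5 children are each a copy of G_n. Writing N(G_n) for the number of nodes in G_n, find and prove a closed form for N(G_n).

Claim: N(G_n) = (5^{n+1} − 1)/4.

Base case: N(G_0) = 1, and (5^{0+1} − 1)/4 = 1.
Assume N(G_j) = (5^{j+1} − 1)/4.
Then N(G_{j+1}) = 1 + 5N(G_j) = 1 + 5·(5^{j+1} − 1)/4 = 1 + (5^{j+2} − 5)/4 = (4 + 5^{j+2} − 5)/4 = (5^{j+2} − 1)/4.
So the formula holds for j+1, and by induction N(G_n) = (5^{n+1} − 1)/4 for all n ≥ 0.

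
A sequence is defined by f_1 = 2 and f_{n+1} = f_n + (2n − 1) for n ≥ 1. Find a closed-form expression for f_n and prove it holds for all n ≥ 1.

Claim: f_n = n^2 − 2n + 3.

Base case: f_1 = 2, and 1^2 − 2·1 + 3 = 2.
Assume f_r = r^2 − 2r + 3.
Then f_{r+1} = f_r + (2r − 1) = (r^2 − 2r + 3) + (2r − 1) = r^2 + 2,
and (r+1)^2 − 2·(r+1) + 3 = r^2 + 2.
This completes the inductive step, so f_n = n^2 − 2n + 3 for all n ≥ 1.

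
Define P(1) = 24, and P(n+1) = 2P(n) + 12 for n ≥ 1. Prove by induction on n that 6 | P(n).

Base case: P(1) = 24 = 6·4, so 6 | P(1).
Assume 6 | P(j), so P(j) = 6t for some integer t.
Then P(j+1) = 2P(j) + 12 = 2·(6t) + 12 = 6(2t + 2), so 6 | P(j+1).
So the property holds for j+1, and by induction 6 | P(n) for all n ≥ 1.

6 | P(n)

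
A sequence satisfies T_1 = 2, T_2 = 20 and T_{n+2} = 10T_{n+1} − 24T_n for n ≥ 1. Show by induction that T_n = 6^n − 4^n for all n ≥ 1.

Base cases: T_1 = 2 and 6^1 − 4^1 = 2; T_2 = 20 and 6^2 − 4^2 = 20.
Assume T_j = 6^j − 4^j for all 1 ≤ j ≤ k, where k ≥ 2.
Then T_{k+1} = 10T_k − 24T_{k−1} = 10·(6^k − 4^k) − 24·(6^{k−1} − 4^{k−1}) = (10·6 − 24)6^{k−1} − (10·4 − 24)4^{k−1} = 36·6^{k−1} − 16·4^{k−1} = 6^{k+1} − 4^{k+1}.
So the formula holds for k+1, and by strong induction T_n = 6^n − 4^n for all n ≥ 1.

T_n = 6^n − 4^n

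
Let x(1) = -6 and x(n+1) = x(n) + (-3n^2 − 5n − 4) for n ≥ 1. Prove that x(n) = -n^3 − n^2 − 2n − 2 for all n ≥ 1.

Base case: x(1) = -6, and -1^3 − 1^2 − 2·1 − 2 = -6.
Assume x(k) = -k^3 − k^2 − 2k − 2.
Then x(k+1) = x(k) + (-3k^2 − 5k − 4) = (-k^3 − k^2 − 2k − 2) + (-3k^2 − 5k − 4) = -k^3 − 4k^2 − 7k − 6,
and -(k+1)^3 − (k+1)^2 − 2·(k+1) − 2 = -k^3 − 4k^2 − 7k − 6.
Hence x(n) = -n^3 − n^2 − 2n − 2 for every n ≥ 1, by induction.

x(n) = -n^3 − n^2 − 2n − 2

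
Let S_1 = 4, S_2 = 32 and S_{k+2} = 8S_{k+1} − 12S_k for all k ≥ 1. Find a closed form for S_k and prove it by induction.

Claim: S_k = 6^k − 2^k.

Base cases: S_1 = 4 and 6^1 − 2^1 = 4; S_2 = 32 and 6^2 − 2^2 = 32.
Assume S_j = 6^j − 2^j for all 1 ≤ j ≤ r, where r ≥ 2.
Then S_{r+1} = 8S_r − 12S_{r−1} = 8·(6^r − 2^r) − 12·(6^{r−1} − 2^{r−1}) = (8·6 − 12)6^{r−1} − (8·2 − 12)2^{r−1} = 36·6^{r−1} − 4·2^{r−1} = 6^{r+1} − 2^{r+1}.
This completes the inductive step, so S_k = 6^k − 2^k for all k ≥ 1.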